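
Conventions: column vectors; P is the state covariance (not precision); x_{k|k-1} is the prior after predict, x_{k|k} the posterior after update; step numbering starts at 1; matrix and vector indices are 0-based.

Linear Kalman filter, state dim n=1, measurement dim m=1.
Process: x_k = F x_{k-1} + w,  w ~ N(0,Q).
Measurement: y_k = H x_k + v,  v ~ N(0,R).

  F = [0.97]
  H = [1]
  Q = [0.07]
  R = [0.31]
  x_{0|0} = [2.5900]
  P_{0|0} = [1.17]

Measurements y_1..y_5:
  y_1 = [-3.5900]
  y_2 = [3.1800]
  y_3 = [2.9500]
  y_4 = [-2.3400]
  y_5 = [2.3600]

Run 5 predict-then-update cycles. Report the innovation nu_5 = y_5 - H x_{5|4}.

step 1: x^-=[2.5123]  P^-=[1.1709]  S=[1.4809]  K=[0.7907]  nu=[-6.1023]  x^+=[-2.3126]  P^+=[0.2451]
step 2: x^-=[-2.2432]  P^-=[0.3006]  S=[0.6106]  K=[0.4923]  nu=[5.4232]  x^+=[0.4268]  P^+=[0.1526]
step 3: x^-=[0.4140]  P^-=[0.2136]  S=[0.5236]  K=[0.4079]  nu=[2.5360]  x^+=[1.4485]  P^+=[0.1265]
step 4: x^-=[1.4051]  P^-=[0.1890]  S=[0.4990]  K=[0.3787]  nu=[-3.7451]  x^+=[-0.0134]  P^+=[0.1174]
step 5: x^-=[-0.0130]  P^-=[0.1805]  S=[0.4905]  K=[0.3680]  nu=[2.3730]  x^+=[0.8602]  P^+=[0.1141]

innov = [2.3730]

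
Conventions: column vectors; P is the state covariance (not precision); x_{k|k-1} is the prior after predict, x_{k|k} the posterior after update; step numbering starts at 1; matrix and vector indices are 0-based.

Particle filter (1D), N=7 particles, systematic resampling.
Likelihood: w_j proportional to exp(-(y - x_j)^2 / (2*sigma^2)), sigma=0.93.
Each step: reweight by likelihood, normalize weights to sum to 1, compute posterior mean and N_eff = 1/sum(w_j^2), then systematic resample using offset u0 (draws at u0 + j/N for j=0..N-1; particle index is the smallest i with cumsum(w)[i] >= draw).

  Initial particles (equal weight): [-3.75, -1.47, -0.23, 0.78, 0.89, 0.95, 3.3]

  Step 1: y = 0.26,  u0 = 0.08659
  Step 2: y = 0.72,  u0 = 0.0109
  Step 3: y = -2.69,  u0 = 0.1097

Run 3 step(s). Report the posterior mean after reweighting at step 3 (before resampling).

step 1: w=[0.0000, 0.0512, 0.2514, 0.2470, 0.2296, 0.2193, 0.0014]  mean=0.4768  Neff=4.3920  idx=[2, 2, 3, 3, 4, 5, 5]
step 2: w=[0.0972, 0.0972, 0.1634, 0.1634, 0.1611, 0.1588, 0.1588]  mean=0.6554  Neff=6.7242  idx=[0, 1, 2, 3, 4, 5, 6]
step 3: w=[0.4731, 0.4731, 0.0148, 0.0148, 0.0095, 0.0074, 0.0074]  mean=-0.1720  Neff=2.2311  idx=[0, 0, 0, 1, 1, 1, 3]

post_mean = -0.1720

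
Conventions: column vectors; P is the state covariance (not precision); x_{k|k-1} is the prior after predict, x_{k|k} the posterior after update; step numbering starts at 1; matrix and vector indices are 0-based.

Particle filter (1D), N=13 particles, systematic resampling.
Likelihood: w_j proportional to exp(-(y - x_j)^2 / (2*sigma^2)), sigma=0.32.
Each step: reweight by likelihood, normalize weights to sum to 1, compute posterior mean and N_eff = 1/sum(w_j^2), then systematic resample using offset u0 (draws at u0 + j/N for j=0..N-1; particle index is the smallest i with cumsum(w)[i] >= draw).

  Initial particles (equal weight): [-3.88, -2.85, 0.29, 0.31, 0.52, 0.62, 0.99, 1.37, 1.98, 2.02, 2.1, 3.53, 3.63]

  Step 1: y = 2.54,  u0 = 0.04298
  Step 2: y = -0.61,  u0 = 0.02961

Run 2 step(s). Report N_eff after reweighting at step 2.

N_eff = 6.2847

step 1: w=[0.0000, 0.0000, 0.0000, 0.0000, 0.0000, 0.0000, 0.0000, 0.0014, 0.2445, 0.3019, 0.4393, 0.0094, 0.0034]  mean=2.0642  Neff=2.9068  idx=[8, 8, 8, 9, 9, 9, 9, 10, 10, 10, 10, 10, 10]
step 2: w=[0.2122, 0.2122, 0.2122, 0.0766, 0.0766, 0.0766, 0.0766, 0.0095, 0.0095, 0.0095, 0.0095, 0.0095, 0.0095]  mean=1.9991  Neff=6.2847  idx=[0, 0, 0, 1, 1, 1, 2, 2, 3, 4, 5, 6, 8]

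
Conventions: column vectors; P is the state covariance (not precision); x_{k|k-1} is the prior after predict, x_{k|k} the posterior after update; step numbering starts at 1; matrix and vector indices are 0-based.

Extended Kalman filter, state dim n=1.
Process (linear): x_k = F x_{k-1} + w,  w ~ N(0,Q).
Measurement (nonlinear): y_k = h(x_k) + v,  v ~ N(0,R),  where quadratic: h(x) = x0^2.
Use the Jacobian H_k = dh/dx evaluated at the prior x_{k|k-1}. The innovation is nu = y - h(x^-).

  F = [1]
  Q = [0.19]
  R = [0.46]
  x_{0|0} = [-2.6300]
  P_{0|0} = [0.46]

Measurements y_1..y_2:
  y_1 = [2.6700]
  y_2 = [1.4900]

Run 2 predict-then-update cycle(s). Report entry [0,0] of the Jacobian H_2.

H_jac[0,0] = -3.6855

step 1: x^-=[-2.6300]  P^-=[0.6500]  H_jac=[-5.2600]  S=[18.4439]  K=[-0.1854]  nu=[-4.2469]  x^+=[-1.8427]  P^+=[0.0162]
step 2: x^-=[-1.8427]  P^-=[0.2062]  H_jac=[-3.6855]  S=[3.2609]  K=[-0.2331]  nu=[-1.9057]  x^+=[-1.3986]  P^+=[0.0291]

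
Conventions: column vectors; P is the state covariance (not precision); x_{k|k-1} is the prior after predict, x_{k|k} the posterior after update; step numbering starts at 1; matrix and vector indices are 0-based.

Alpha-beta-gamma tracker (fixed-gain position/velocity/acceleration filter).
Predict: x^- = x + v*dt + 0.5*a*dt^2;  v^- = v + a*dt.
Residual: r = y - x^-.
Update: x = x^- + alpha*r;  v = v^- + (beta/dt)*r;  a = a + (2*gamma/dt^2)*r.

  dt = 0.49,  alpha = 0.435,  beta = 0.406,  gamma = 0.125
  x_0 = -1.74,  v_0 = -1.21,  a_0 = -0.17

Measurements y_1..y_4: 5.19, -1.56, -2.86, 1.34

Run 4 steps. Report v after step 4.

v_post = -2.2712

step 1: x_pred=-2.3533  r=7.5433  x^+=0.9280  v^+=4.9569  a^+=7.6843
step 2: x_pred=4.2794  r=-5.8394  x^+=1.7393  v^+=3.8838  a^+=1.6042
step 3: x_pred=3.8349  r=-6.6949  x^+=0.9226  v^+=-0.8773  a^+=-5.3668
step 4: x_pred=-0.1516  r=1.4916  x^+=0.4973  v^+=-2.2712  a^+=-3.8138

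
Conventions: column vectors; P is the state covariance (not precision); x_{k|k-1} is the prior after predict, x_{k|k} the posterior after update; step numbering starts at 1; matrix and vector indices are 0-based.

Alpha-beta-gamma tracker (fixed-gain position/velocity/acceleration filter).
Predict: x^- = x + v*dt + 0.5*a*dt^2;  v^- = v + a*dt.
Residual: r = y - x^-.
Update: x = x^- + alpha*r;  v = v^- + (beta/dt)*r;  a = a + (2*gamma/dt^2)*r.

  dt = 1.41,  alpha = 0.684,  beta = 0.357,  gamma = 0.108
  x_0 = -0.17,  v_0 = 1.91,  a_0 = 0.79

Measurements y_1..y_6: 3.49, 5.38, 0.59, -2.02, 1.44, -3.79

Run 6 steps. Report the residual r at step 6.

step 1: x_pred=3.3084  r=0.1816  x^+=3.4326  v^+=3.0699  a^+=0.8097
step 2: x_pred=8.5661  r=-3.1861  x^+=6.3868  v^+=3.4049  a^+=0.4636
step 3: x_pred=11.6485  r=-11.0585  x^+=4.0845  v^+=1.2586  a^+=-0.7379
step 4: x_pred=5.1257  r=-7.1457  x^+=0.2380  v^+=-1.5910  a^+=-1.5142
step 5: x_pred=-3.5105  r=4.9505  x^+=-0.1244  v^+=-2.4727  a^+=-0.9764
step 6: x_pred=-4.5814  r=0.7914  x^+=-4.0401  v^+=-3.6490  a^+=-0.8904

resid = 0.7914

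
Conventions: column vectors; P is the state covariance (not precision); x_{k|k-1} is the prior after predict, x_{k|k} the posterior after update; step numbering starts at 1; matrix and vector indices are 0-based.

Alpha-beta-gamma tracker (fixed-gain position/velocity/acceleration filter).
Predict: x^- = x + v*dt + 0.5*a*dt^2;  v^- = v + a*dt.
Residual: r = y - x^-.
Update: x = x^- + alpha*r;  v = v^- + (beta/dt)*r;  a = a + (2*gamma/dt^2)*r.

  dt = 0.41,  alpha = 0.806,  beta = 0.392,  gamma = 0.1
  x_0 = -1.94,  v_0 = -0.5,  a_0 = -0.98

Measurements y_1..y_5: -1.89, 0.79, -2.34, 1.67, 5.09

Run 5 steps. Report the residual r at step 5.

resid = 2.7824

step 1: x_pred=-2.2274  r=0.3374  x^+=-1.9554  v^+=-0.5792  a^+=-0.5786
step 2: x_pred=-2.2416  r=3.0316  x^+=0.2019  v^+=2.0820  a^+=3.0283
step 3: x_pred=1.3100  r=-3.6500  x^+=-1.6319  v^+=-0.1662  a^+=-1.3144
step 4: x_pred=-1.8105  r=3.4805  x^+=0.9948  v^+=2.6226  a^+=2.8266
step 5: x_pred=2.3076  r=2.7824  x^+=4.5502  v^+=6.4417  a^+=6.1370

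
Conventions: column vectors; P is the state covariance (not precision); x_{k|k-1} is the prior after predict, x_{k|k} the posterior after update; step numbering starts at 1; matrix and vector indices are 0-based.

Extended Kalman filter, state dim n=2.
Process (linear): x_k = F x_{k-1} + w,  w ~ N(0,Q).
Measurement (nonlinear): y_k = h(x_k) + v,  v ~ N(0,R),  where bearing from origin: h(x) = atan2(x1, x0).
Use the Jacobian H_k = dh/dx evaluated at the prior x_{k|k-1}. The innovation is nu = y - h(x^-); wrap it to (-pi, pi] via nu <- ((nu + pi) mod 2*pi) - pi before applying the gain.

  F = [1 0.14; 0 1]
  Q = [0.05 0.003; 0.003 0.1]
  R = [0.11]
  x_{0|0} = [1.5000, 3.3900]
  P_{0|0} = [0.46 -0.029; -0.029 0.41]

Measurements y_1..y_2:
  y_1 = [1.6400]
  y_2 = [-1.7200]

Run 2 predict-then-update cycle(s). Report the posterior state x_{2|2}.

x_post = [3.8936, 2.8513]

step 1: x^-=[1.9746, 3.3900]  P^-=[0.5099 0.0314; 0.0314 0.5100]  H_jac=[-0.2203 0.1283]  S=[0.1414]  K=[-0.7660; 0.4139]  nu=[0.5966]  x^+=[1.5176, 3.6370]  P^+=[0.4270 0.0762; 0.0762 0.4858]
step 2: x^-=[2.0267, 3.6370]  P^-=[0.5078 0.1472; 0.1472 0.5858]  H_jac=[-0.2098 0.1169]  S=[0.1331]  K=[-0.6710; 0.2824]  nu=[-2.7824]  x^+=[3.8936, 2.8513]  P^+=[0.4479 0.1725; 0.1725 0.5752]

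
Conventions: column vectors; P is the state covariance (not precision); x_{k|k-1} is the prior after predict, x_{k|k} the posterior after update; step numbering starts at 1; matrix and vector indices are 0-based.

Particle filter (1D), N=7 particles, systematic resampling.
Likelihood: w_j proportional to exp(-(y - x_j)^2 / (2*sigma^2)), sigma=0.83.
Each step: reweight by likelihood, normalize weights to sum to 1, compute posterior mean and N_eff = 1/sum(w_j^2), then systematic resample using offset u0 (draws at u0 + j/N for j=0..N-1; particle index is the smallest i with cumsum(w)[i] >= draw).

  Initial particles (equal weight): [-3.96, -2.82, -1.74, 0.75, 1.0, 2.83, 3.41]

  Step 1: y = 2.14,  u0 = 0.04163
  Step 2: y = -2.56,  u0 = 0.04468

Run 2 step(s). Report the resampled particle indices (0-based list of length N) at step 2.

resampled_idx = [0, 0, 0, 0, 0, 1, 2]

step 1: w=[0.0000, 0.0000, 0.0000, 0.1488, 0.2355, 0.4281, 0.1876]  mean=2.1983  Neff=3.3777  idx=[3, 4, 4, 5, 5, 5, 6]
step 2: w=[0.6349, 0.1825, 0.1825, 0.0000, 0.0000, 0.0000, 0.0000]  mean=0.8413  Neff=2.1287  idx=[0, 0, 0, 0, 0, 1, 2]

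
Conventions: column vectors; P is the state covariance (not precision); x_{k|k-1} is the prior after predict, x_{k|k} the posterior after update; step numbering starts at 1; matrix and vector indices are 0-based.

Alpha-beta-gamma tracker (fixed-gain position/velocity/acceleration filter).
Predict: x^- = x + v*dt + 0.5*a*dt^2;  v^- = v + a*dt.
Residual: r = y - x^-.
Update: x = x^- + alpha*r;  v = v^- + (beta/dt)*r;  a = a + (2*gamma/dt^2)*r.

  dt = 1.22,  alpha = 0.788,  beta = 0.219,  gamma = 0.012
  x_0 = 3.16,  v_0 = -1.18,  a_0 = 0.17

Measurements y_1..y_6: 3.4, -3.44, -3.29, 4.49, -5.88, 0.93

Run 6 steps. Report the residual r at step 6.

step 1: x_pred=1.8469  r=1.5531  x^+=3.0707  v^+=-0.6938  a^+=0.1950
step 2: x_pred=2.3695  r=-5.8095  x^+=-2.2084  v^+=-1.4987  a^+=0.1014
step 3: x_pred=-3.9614  r=0.6714  x^+=-3.4323  v^+=-1.2545  a^+=0.1122
step 4: x_pred=-4.8793  r=9.3693  x^+=2.5037  v^+=0.5642  a^+=0.2633
step 5: x_pred=3.3880  r=-9.2680  x^+=-3.9152  v^+=-0.7783  a^+=0.1138
step 6: x_pred=-4.7799  r=5.7099  x^+=-0.2805  v^+=0.3856  a^+=0.2059

resid = 5.7099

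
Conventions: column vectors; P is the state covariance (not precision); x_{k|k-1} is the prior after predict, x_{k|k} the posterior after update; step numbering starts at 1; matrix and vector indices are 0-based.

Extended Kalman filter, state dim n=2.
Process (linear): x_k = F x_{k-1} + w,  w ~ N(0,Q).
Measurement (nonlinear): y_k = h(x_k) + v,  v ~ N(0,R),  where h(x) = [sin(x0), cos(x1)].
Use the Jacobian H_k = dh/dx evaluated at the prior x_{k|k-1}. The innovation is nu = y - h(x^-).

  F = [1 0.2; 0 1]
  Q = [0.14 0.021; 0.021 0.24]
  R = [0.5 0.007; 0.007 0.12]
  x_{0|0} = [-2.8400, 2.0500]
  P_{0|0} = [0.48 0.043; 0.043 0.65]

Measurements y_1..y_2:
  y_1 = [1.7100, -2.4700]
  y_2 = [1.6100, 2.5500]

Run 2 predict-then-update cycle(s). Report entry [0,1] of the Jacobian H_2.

step 1: x^-=[-2.4300, 2.0500]  P^-=[0.6632 0.1940; 0.1940 0.8900]  H_jac=[-0.7573 0.0000; 0.0000 -0.8874]  S=[0.8804 0.1374; 0.1374 0.8208]  K=[-0.5522 -0.1173; -0.0172 -0.9593]  nu=[2.3630, -2.0089]  x^+=[-3.4992, 3.9365]  P^+=[0.3657 0.0202; 0.0202 0.1299]
step 2: x^-=[-2.7119, 3.9365]  P^-=[0.5189 0.0672; 0.0672 0.3699]  H_jac=[-0.9091 0.0000; 0.0000 0.7138]  S=[0.9289 -0.0366; -0.0366 0.3085]  K=[-0.5041 0.0957; -0.0322 0.8521]  nu=[2.0266, 3.2503]  x^+=[-3.4226, 6.6409]  P^+=[0.2765 0.0111; 0.0111 0.1429]

H_jac[0,1] = 0.0000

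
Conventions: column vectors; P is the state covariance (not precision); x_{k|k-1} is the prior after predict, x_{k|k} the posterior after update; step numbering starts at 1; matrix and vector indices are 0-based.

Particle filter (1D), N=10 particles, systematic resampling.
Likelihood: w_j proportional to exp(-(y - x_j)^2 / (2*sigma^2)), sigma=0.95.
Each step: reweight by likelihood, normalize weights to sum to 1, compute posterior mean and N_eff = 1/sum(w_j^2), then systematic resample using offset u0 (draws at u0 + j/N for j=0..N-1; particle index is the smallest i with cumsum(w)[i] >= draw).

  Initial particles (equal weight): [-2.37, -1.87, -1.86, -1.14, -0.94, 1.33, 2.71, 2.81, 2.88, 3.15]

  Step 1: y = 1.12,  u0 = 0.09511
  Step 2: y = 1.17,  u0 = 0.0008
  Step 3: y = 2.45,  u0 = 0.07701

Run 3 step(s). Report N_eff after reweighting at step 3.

step 1: w=[0.0006, 0.0038, 0.0039, 0.0314, 0.0507, 0.5192, 0.1311, 0.1093, 0.0956, 0.0543]  mean=1.7004  Neff=3.1802  idx=[5, 5, 5, 5, 5, 5, 6, 7, 8, 9]
step 2: w=[0.1467, 0.1467, 0.1467, 0.1467, 0.1467, 0.1467, 0.0400, 0.0335, 0.0294, 0.0170]  mean=1.5113  Neff=7.5205  idx=[0, 0, 1, 2, 2, 3, 4, 4, 5, 6]
step 3: w=[0.0915, 0.0915, 0.0915, 0.0915, 0.0915, 0.0915, 0.0915, 0.0915, 0.0915, 0.1766]  mean=1.5737  Neff=9.3883  idx=[0, 1, 3, 4, 5, 6, 7, 8, 9, 9]

N_eff = 9.3883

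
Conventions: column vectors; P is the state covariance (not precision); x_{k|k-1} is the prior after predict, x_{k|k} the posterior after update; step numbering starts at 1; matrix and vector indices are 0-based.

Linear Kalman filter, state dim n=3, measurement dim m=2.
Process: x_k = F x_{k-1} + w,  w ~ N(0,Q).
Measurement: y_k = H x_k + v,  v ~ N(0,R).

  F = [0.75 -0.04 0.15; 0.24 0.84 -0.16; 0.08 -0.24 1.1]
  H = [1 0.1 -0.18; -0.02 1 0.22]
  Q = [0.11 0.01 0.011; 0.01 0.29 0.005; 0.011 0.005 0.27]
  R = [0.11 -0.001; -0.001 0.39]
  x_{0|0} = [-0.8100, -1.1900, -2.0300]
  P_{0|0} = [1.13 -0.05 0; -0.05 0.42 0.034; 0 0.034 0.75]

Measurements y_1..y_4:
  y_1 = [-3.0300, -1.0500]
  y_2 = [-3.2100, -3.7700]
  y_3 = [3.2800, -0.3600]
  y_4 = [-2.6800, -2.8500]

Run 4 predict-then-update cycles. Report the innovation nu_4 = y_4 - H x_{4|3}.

innov = [-3.5361, -2.2523]

step 1: x^-=[-0.8644, -0.8692, -2.0122]  P^-=[0.7658 0.1548 0.2130; 0.1548 0.6413 -0.1577; 0.2130 -0.1577 1.1929]  S=[0.8808 0.2276; 0.2276 1.0119]  K=[0.8450 -0.0059; 0.1345 0.5662; -0.0483 0.1101]  nu=[-2.4409, 0.2446]  x^+=[-2.9284, -1.0589, -1.8674]  P^+=[0.1391 -0.0506 0.2284; -0.0506 0.2664 -0.2123; 0.2284 -0.2123 1.1810]
step 2: x^-=[-2.4340, -1.2935, -2.0343]  P^-=[0.2722 -0.0809 0.4342; -0.0809 0.5353 -0.4013; 0.4342 -0.4013 1.8694]  S=[0.2901 0.0528; 0.0528 0.8387]  K=[0.6465 -0.0298; 0.0579 0.5313; 0.2004 -0.0110]  nu=[-1.0128, -2.0776]  x^+=[-3.0269, -2.4559, -2.2143]  P^+=[0.1523 -0.0966 0.3970; -0.0966 0.2944 -0.4053; 0.3970 -0.4053 1.8579]
step 3: x^-=[-2.5041, -2.4351, -2.0885]  P^-=[0.3379 -0.1640 0.7119; -0.1640 0.5936 -0.6697; 0.7119 -0.6697 2.8236]  S=[0.2803 0.0411; 0.0411 0.8260]  K=[0.6973 -0.0518; -0.0232 0.5454; 0.5025 -0.1010]  nu=[5.6517, 2.4845]  x^+=[1.3082, -1.2115, 0.5006]  P^+=[0.2023 -0.1518 0.6133; -0.1518 0.3488 -0.6323; 0.6133 -0.6323 2.7486]
step 4: x^-=[1.1047, -0.7838, 0.9460]  P^-=[0.4409 -0.2607 1.0718; -0.2607 0.6798 -1.0011; 1.0718 -1.0011 4.0648]  S=[0.2875 0.0349; 0.0349 0.8272]  K=[0.7809 -0.0737; -0.1122 0.5666; 0.8580 -0.1912]  nu=[-3.5361, -2.2523]  x^+=[-1.4907, -1.6631, -1.6573]  P^+=[0.2651 -0.2167 0.8749; -0.2167 0.4151 -0.9015; 0.8749 -0.9015 3.8343]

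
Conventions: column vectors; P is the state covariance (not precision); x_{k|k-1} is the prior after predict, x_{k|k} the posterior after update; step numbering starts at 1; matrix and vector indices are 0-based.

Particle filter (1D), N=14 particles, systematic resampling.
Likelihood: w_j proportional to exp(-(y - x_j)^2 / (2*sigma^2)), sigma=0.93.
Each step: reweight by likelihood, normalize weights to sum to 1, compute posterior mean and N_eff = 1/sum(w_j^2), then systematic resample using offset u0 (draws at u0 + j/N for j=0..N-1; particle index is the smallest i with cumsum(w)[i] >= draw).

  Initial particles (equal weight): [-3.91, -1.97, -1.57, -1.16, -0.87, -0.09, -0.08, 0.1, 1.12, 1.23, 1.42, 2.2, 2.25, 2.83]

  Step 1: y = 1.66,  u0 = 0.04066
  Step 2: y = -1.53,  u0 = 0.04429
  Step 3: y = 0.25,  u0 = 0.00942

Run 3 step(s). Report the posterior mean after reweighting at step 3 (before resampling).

post_mean = 0.1097

step 1: w=[0.0000, 0.0001, 0.0004, 0.0018, 0.0045, 0.0312, 0.0319, 0.0449, 0.1549, 0.1648, 0.1774, 0.1549, 0.1500, 0.0831]  mean=1.5337  Neff=7.1403  idx=[6, 7, 8, 8, 9, 9, 10, 10, 11, 11, 11, 12, 12, 13]
step 2: w=[0.5067, 0.3677, 0.0295, 0.0295, 0.0209, 0.0209, 0.0112, 0.0112, 0.0005, 0.0005, 0.0005, 0.0004, 0.0004, 0.0000]  mean=0.1511  Neff=2.5331  idx=[0, 0, 0, 0, 0, 0, 0, 1, 1, 1, 1, 1, 2, 5]
step 3: w=[0.0738, 0.0738, 0.0738, 0.0738, 0.0738, 0.0738, 0.0738, 0.0776, 0.0776, 0.0776, 0.0776, 0.0776, 0.0507, 0.0451]  mean=0.1097  Neff=13.7406  idx=[0, 1, 2, 3, 4, 4, 5, 6, 7, 8, 9, 10, 11, 12]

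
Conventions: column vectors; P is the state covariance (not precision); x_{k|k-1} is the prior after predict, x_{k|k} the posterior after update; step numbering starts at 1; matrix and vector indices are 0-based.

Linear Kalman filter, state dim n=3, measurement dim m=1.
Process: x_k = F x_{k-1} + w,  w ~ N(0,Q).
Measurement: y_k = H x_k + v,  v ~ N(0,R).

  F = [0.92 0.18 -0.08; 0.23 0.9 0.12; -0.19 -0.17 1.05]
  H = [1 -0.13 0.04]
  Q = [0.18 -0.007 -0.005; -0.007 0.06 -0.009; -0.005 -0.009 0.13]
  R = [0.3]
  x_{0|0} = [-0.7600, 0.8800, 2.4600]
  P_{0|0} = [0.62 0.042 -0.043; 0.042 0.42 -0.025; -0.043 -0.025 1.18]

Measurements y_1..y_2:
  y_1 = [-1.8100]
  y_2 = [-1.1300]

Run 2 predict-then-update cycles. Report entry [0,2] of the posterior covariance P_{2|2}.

step 1: x^-=[-0.7376, 0.9124, 2.5778]  P^-=[0.7469 0.2147 -0.2806; 0.2147 0.4596 0.0070; -0.2806 0.0070 1.4943]  S=[0.9787]  K=[0.7232; 0.1586; -0.2266]  nu=[-1.0569]  x^+=[-1.5019, 0.7447, 2.8173]  P^+=[0.2351 0.1025 -0.1203; 0.1025 0.4350 0.0422; -0.1203 0.0422 1.4440]
step 2: x^-=[-1.4731, 0.6629, 3.1169]  P^-=[0.4527 0.1752 -0.3097; 0.1752 0.4904 0.0873; -0.3097 0.0873 1.7826]  S=[0.6926]  K=[0.6029; 0.1660; -0.3605]  nu=[0.3046]  x^+=[-1.2895, 0.7135, 3.0071]  P^+=[0.2010 0.1059 -0.1591; 0.1059 0.4714 0.1287; -0.1591 0.1287 1.6926]

P_post[0,2] = -0.1591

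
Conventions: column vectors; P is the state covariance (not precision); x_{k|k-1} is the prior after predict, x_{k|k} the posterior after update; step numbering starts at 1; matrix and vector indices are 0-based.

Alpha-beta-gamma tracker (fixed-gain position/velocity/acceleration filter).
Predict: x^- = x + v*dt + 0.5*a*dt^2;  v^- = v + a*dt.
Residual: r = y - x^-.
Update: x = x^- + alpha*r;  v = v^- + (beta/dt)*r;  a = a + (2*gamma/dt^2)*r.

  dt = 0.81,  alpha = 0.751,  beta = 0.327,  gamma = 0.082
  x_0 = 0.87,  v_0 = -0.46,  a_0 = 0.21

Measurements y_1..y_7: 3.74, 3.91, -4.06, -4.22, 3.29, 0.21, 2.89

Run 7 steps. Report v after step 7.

v_post = 1.6337

step 1: x_pred=0.5663  r=3.1737  x^+=2.9497  v^+=0.9913  a^+=1.0033
step 2: x_pred=4.0819  r=-0.1719  x^+=3.9528  v^+=1.7346  a^+=0.9603
step 3: x_pred=5.6729  r=-9.7329  x^+=-1.6365  v^+=-1.4167  a^+=-1.4725
step 4: x_pred=-3.2671  r=-0.9529  x^+=-3.9827  v^+=-2.9941  a^+=-1.7107
step 5: x_pred=-6.9692  r=10.2592  x^+=0.7355  v^+=-0.2381  a^+=0.8537
step 6: x_pred=0.8226  r=-0.6126  x^+=0.3625  v^+=0.2060  a^+=0.7006
step 7: x_pred=0.7593  r=2.1307  x^+=2.3594  v^+=1.6337  a^+=1.2332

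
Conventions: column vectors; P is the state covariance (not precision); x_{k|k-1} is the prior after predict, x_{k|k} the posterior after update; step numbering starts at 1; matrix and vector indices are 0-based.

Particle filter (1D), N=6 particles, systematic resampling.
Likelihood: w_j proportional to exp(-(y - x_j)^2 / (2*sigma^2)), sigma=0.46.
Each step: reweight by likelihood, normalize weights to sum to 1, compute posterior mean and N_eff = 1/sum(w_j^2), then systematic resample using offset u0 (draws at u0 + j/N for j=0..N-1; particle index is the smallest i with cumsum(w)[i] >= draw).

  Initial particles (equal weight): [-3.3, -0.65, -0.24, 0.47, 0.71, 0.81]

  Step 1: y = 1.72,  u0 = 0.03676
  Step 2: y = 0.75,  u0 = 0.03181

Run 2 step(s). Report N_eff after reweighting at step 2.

N_eff = 5.9765

step 1: w=[0.0000, 0.0000, 0.0004, 0.0973, 0.3505, 0.5517]  mean=0.7414  Neff=2.2897  idx=[3, 4, 4, 5, 5, 5]
step 2: w=[0.1433, 0.1718, 0.1718, 0.1710, 0.1710, 0.1710]  mean=0.7269  Neff=5.9765  idx=[0, 1, 2, 3, 4, 5]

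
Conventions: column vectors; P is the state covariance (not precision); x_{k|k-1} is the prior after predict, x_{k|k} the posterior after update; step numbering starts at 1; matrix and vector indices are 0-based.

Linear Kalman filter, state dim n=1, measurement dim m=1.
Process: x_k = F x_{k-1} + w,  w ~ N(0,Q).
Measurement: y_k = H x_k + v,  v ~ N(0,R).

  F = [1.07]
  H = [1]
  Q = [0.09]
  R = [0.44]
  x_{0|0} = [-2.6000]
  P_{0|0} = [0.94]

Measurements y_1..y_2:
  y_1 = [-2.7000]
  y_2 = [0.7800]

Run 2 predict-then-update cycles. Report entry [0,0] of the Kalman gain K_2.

step 1: x^-=[-2.7820]  P^-=[1.1662]  S=[1.6062]  K=[0.7261]  nu=[0.0820]  x^+=[-2.7225]  P^+=[0.3195]
step 2: x^-=[-2.9130]  P^-=[0.4558]  S=[0.8958]  K=[0.5088]  nu=[3.6930]  x^+=[-1.0340]  P^+=[0.2239]

K[0,0] = 0.5088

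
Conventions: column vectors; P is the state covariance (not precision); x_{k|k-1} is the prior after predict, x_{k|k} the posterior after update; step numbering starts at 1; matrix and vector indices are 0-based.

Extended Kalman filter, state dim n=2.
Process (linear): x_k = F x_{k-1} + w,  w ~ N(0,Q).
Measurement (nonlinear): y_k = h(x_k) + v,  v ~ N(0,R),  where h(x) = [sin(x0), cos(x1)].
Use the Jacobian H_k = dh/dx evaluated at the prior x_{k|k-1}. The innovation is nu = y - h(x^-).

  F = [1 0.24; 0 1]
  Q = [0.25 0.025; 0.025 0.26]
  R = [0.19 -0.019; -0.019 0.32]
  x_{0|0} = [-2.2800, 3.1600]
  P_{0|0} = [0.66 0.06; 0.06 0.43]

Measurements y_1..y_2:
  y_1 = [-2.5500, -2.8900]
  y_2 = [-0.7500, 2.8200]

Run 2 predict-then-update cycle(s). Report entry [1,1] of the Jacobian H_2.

H_jac[1,1] = -0.1430

step 1: x^-=[-1.5216, 3.1600]  P^-=[0.9636 0.1882; 0.1882 0.6900]  H_jac=[0.0492 0.0000; 0.0000 0.0184]  S=[0.1923 -0.0188; -0.0188 0.3202]  K=[0.2489 0.0255; 0.0523 0.0427]  nu=[-1.5512, -1.8902]  x^+=[-1.9557, 2.9981]  P^+=[0.9517 0.1856; 0.1856 0.6890]
step 2: x^-=[-1.2362, 2.9981]  P^-=[1.3304 0.3759; 0.3759 0.9490]  H_jac=[0.3284 0.0000; 0.0000 -0.1430]  S=[0.3335 -0.0367; -0.0367 0.3394]  K=[1.3083 -0.0171; 0.3302 -0.3642]  nu=[0.1945, 3.8097]  x^+=[-1.0469, 1.6748]  P^+=[0.7579 0.2121; 0.2121 0.8588]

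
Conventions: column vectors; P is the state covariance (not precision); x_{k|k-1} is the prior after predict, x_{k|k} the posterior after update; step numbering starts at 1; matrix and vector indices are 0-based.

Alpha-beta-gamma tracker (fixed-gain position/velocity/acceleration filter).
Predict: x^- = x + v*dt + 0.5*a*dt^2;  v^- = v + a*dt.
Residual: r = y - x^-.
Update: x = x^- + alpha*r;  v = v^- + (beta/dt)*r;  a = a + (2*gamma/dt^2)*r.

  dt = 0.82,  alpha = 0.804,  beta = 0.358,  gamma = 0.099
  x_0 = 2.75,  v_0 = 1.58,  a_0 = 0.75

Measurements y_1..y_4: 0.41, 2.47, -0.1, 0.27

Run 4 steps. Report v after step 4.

step 1: x_pred=4.2978  r=-3.8878  x^+=1.1720  v^+=0.4977  a^+=-0.3948
step 2: x_pred=1.4473  r=1.0227  x^+=2.2696  v^+=0.6204  a^+=-0.0937
step 3: x_pred=2.7468  r=-2.8468  x^+=0.4580  v^+=-0.6993  a^+=-0.9320
step 4: x_pred=-0.4288  r=0.6988  x^+=0.1330  v^+=-1.1584  a^+=-0.7262

v_post = -1.1584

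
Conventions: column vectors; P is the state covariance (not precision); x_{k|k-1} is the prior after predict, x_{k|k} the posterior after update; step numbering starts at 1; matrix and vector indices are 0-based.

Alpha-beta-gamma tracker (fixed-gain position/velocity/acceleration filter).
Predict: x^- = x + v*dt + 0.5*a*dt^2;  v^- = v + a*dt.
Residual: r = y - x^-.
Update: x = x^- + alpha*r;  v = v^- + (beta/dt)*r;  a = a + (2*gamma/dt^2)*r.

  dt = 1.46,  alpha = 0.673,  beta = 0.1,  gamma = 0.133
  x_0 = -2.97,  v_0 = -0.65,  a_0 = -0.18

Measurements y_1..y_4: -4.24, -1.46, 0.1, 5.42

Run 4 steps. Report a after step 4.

a_post = 1.5718

step 1: x_pred=-4.1108  r=-0.1292  x^+=-4.1978  v^+=-0.9216  a^+=-0.1961
step 2: x_pred=-5.7524  r=4.2924  x^+=-2.8636  v^+=-0.9140  a^+=0.3395
step 3: x_pred=-3.8362  r=3.9362  x^+=-1.1871  v^+=-0.1487  a^+=0.8307
step 4: x_pred=-0.5188  r=5.9388  x^+=3.4780  v^+=1.4709  a^+=1.5718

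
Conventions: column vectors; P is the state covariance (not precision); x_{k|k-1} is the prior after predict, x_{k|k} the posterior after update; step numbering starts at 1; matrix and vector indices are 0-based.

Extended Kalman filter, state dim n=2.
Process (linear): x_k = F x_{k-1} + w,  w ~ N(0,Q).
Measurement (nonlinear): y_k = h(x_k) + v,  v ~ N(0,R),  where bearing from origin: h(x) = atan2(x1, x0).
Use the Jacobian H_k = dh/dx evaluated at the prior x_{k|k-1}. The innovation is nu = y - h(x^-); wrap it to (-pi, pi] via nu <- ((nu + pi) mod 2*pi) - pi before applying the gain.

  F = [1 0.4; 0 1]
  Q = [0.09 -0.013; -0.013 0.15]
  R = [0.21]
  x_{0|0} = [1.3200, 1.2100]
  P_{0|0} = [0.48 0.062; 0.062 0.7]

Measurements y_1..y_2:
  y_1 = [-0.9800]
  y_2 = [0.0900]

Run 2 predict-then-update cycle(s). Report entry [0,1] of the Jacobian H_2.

step 1: x^-=[1.8040, 1.2100]  P^-=[0.7316 0.3290; 0.3290 0.8500]  H_jac=[-0.2564 0.3823]  S=[0.3178]  K=[-0.1945; 0.7570]  nu=[-1.5708]  x^+=[2.1095, 0.0209]  P^+=[0.7196 0.3758; 0.3758 0.6679]
step 2: x^-=[2.1179, 0.0209]  P^-=[1.2171 0.6299; 0.6299 0.8179]  H_jac=[-0.0047 0.4721]  S=[0.3896]  K=[0.7489; 0.9837]  nu=[0.0801]  x^+=[2.1779, 0.0997]  P^+=[0.9986 0.3430; 0.3430 0.4409]

H_jac[0,1] = 0.4721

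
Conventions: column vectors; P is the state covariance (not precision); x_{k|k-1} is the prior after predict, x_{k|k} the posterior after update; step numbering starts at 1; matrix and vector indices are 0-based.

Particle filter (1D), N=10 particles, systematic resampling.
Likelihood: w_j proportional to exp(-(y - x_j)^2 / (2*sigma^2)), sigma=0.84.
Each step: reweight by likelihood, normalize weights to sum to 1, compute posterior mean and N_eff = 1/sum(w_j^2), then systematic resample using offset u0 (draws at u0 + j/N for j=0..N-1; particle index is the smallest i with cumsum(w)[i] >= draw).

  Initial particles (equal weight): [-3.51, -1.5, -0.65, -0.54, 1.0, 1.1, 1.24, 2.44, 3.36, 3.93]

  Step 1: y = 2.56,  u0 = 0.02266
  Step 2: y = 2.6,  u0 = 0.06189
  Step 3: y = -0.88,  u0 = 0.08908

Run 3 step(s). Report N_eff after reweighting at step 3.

step 1: w=[0.0000, 0.0000, 0.0003, 0.0004, 0.0691, 0.0855, 0.1127, 0.3834, 0.2461, 0.1025]  mean=2.4677  Neff=4.1171  idx=[4, 5, 6, 7, 7, 7, 7, 8, 8, 9]
step 2: w=[0.0264, 0.0329, 0.0436, 0.1590, 0.1590, 0.1590, 0.1590, 0.1075, 0.1075, 0.0462]  mean=2.5723  Neff=7.6914  idx=[2, 3, 4, 4, 5, 5, 6, 7, 8, 9]
step 3: w=[0.9444, 0.0093, 0.0093, 0.0093, 0.0093, 0.0093, 0.0093, 0.0001, 0.0001, 0.0000]  mean=1.3069  Neff=1.1207  idx=[0, 0, 0, 0, 0, 0, 0, 0, 0, 5]

N_eff = 1.1207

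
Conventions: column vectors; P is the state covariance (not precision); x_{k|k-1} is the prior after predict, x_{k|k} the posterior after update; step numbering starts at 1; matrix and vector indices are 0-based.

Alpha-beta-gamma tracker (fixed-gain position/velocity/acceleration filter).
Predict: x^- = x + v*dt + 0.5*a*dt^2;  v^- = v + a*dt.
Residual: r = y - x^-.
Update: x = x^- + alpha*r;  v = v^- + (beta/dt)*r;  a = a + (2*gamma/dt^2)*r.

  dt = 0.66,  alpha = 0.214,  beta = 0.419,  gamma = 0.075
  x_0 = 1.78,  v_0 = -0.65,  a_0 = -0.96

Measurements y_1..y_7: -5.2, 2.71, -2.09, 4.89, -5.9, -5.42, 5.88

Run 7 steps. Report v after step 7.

v_post = 2.4890

step 1: x_pred=1.1419  r=-6.3419  x^+=-0.2153  v^+=-5.3098  a^+=-3.1439
step 2: x_pred=-4.4044  r=7.1144  x^+=-2.8819  v^+=-2.8681  a^+=-0.6940
step 3: x_pred=-4.9260  r=2.8360  x^+=-4.3191  v^+=-1.5257  a^+=0.2826
step 4: x_pred=-5.2645  r=10.1545  x^+=-3.0915  v^+=5.1074  a^+=3.7794
step 5: x_pred=1.1026  r=-7.0026  x^+=-0.3960  v^+=3.1562  a^+=1.3680
step 6: x_pred=1.9851  r=-7.4051  x^+=0.4004  v^+=-0.6420  a^+=-1.1820
step 7: x_pred=-0.2808  r=6.1608  x^+=1.0376  v^+=2.4890  a^+=0.9395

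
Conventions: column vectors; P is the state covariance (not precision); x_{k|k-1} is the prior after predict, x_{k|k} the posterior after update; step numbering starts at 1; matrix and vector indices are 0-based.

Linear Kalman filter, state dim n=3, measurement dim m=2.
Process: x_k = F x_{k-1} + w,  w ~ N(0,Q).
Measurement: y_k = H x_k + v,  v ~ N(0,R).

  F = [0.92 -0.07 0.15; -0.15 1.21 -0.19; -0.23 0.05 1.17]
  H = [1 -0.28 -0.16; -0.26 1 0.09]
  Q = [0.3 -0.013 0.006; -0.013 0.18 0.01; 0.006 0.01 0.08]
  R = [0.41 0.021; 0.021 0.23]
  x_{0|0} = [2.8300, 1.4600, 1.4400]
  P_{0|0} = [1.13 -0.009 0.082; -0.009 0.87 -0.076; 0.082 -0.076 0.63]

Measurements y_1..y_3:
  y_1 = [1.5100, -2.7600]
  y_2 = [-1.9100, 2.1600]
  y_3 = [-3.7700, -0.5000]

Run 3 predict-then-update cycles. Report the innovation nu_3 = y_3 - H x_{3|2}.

step 1: x^-=[2.7174, 1.0685, 1.1069]  P^-=[1.3003 -0.3017 -0.0351; -0.3017 1.5448 -0.1535; -0.0351 -0.1535 0.9515]  S=[2.0221 -1.0631; -1.0631 2.0013]  K=[0.7197 0.0611; 0.0997 0.8572; -0.1204 -0.0934]  nu=[-0.7311, -3.2216]  x^+=[1.9945, -1.7658, 1.4957]  P^+=[0.3389 0.1108 0.0724; 0.1108 0.2360 -0.0888; 0.0724 -0.0888 0.9287]
step 2: x^-=[2.1829, -2.7200, 1.2030]  P^-=[0.6165 -0.0133 0.1853; -0.0133 0.5715 -0.3365; 0.1853 -0.3365 1.3179]  S=[1.0231 -0.2459; -0.2459 0.7915]  K=[0.5724 -0.0205; 0.0525 0.7044; -0.0147 -0.3407]  nu=[-4.6621, 5.3393]  x^+=[-0.5948, 0.7964, -0.5476]  P^+=[0.2753 0.0662 0.1406; 0.0662 0.1941 -0.1527; 0.1406 -0.1527 1.2282]
step 3: x^-=[-0.6851, 1.1569, -0.4640]  P^-=[0.5950 -0.0855 0.3246; -0.0855 0.5689 -0.4939; 0.3246 -0.4939 1.6813]  S=[0.9924 -0.2747; -0.2747 0.7931]  K=[0.5505 -0.0753; 0.0263 0.6984; 0.0512 -0.5207]  nu=[-2.8352, -1.7933]  x^+=[-2.1108, -0.1701, 0.3246]  P^+=[0.2670 0.0469 0.1857; 0.0469 0.1915 -0.2008; 0.1857 -0.2008 1.4491]

innov = [-2.8352, -1.7933]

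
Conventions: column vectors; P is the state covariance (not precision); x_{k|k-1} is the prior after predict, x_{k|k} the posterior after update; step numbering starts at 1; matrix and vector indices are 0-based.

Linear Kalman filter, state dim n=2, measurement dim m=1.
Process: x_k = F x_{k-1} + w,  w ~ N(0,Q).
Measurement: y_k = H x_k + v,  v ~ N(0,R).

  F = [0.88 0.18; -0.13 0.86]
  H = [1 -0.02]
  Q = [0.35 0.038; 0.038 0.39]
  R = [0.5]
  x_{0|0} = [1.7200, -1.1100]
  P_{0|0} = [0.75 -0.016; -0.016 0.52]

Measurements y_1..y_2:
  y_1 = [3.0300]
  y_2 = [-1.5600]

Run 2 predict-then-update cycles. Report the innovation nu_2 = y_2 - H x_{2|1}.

step 1: x^-=[1.3138, -1.1782]  P^-=[0.9426 0.0210; 0.0210 0.7908]  S=[1.4421]  K=[0.6533; 0.0036]  nu=[1.6926]  x^+=[2.4197, -1.1722]  P^+=[0.3270 0.0176; 0.0176 0.7908]
step 2: x^-=[1.9183, -1.3226]  P^-=[0.6344 0.1359; 0.1359 0.9765]  S=[1.1294]  K=[0.5593; 0.1031]  nu=[-3.5048]  x^+=[-0.0421, -1.6838]  P^+=[0.2811 0.0708; 0.0708 0.9645]

innov = [-3.5048]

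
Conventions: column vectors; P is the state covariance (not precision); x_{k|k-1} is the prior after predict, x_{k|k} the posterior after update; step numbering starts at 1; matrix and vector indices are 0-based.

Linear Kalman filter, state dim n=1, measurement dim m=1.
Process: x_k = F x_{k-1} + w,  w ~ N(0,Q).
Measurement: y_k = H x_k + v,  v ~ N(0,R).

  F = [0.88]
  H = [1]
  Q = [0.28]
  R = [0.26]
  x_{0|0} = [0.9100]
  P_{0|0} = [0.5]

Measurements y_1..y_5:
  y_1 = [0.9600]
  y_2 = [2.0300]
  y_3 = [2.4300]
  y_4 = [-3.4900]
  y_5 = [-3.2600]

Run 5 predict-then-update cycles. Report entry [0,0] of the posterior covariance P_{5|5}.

step 1: x^-=[0.8008]  P^-=[0.6672]  S=[0.9272]  K=[0.7196]  nu=[0.1592]  x^+=[0.9154]  P^+=[0.1871]
step 2: x^-=[0.8055]  P^-=[0.4249]  S=[0.6849]  K=[0.6204]  nu=[1.2245]  x^+=[1.5652]  P^+=[0.1613]
step 3: x^-=[1.3773]  P^-=[0.4049]  S=[0.6649]  K=[0.6090]  nu=[1.0527]  x^+=[2.0184]  P^+=[0.1583]
step 4: x^-=[1.7762]  P^-=[0.4026]  S=[0.6626]  K=[0.6076]  nu=[-5.2662]  x^+=[-1.4236]  P^+=[0.1580]
step 5: x^-=[-1.2528]  P^-=[0.4023]  S=[0.6623]  K=[0.6075]  nu=[-2.0072]  x^+=[-2.4721]  P^+=[0.1579]

P_post[0,0] = 0.1579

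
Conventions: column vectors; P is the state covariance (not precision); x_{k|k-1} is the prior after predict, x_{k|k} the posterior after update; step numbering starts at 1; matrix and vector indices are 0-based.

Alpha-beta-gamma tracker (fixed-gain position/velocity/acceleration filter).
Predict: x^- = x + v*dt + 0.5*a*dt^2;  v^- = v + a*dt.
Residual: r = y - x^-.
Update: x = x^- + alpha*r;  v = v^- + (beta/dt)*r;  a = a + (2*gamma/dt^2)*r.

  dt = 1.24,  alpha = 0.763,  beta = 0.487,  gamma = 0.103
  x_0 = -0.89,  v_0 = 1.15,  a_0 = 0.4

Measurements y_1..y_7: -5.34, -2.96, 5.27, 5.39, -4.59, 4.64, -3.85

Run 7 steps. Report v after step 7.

v_post = -2.5883

step 1: x_pred=0.8435  r=-6.1835  x^+=-3.8745  v^+=-0.7825  a^+=-0.4284
step 2: x_pred=-5.1742  r=2.2142  x^+=-3.4848  v^+=-0.4442  a^+=-0.1318
step 3: x_pred=-4.1369  r=9.4069  x^+=3.0406  v^+=3.0869  a^+=1.1285
step 4: x_pred=7.7359  r=-2.3459  x^+=5.9460  v^+=3.5649  a^+=0.8142
step 5: x_pred=10.9924  r=-15.5824  x^+=-0.8970  v^+=-1.5454  a^+=-1.2734
step 6: x_pred=-3.7922  r=8.4322  x^+=2.6416  v^+=0.1873  a^+=-0.1437
step 7: x_pred=2.7633  r=-6.6133  x^+=-2.2827  v^+=-2.5883  a^+=-1.0297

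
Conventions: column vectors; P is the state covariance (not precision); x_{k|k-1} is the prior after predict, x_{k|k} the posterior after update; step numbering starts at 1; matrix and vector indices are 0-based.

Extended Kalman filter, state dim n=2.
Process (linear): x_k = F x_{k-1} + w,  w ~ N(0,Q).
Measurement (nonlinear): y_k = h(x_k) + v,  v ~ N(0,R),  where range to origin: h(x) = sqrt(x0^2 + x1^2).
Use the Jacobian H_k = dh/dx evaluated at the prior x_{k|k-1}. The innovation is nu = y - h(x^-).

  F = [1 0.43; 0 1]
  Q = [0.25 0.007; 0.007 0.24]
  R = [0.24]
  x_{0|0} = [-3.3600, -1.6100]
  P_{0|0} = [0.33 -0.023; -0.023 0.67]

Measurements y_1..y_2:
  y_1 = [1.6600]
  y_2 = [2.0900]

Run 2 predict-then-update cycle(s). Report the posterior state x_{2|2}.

x_post = [-2.1921, -0.1154]

step 1: x^-=[-4.0523, -1.6100]  P^-=[0.6841 0.2721; 0.2721 0.9100]  H_jac=[-0.9293 -0.3692]  S=[1.1416]  K=[-0.6449; -0.5158]  nu=[-2.7004]  x^+=[-2.3108, -0.2171]  P^+=[0.2093 -0.1077; -0.1077 0.6063]
step 2: x^-=[-2.4042, -0.2171]  P^-=[0.4788 0.1600; 0.1600 0.8463]  H_jac=[-0.9959 -0.0899]  S=[0.7505]  K=[-0.6546; -0.3138]  nu=[-0.3240]  x^+=[-2.1921, -0.1154]  P^+=[0.1572 0.0059; 0.0059 0.7724]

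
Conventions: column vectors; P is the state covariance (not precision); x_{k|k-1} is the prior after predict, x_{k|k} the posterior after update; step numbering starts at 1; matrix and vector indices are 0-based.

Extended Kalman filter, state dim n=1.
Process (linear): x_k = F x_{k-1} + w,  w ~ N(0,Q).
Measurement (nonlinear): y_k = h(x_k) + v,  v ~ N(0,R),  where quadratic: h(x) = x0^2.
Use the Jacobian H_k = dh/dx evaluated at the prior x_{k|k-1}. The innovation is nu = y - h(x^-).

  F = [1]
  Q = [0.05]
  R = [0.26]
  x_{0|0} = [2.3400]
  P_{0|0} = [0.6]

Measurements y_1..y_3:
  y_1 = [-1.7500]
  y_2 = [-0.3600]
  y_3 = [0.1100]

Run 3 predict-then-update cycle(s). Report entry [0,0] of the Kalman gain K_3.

K[0,0] = 0.2682

step 1: x^-=[2.3400]  P^-=[0.6500]  H_jac=[4.6800]  S=[14.4966]  K=[0.2098]  nu=[-7.2256]  x^+=[0.8238]  P^+=[0.0117]
step 2: x^-=[0.8238]  P^-=[0.0617]  H_jac=[1.6475]  S=[0.4274]  K=[0.2377]  nu=[-1.0386]  x^+=[0.5769]  P^+=[0.0375]
step 3: x^-=[0.5769]  P^-=[0.0875]  H_jac=[1.1538]  S=[0.3765]  K=[0.2682]  nu=[-0.2228]  x^+=[0.5171]  P^+=[0.0604]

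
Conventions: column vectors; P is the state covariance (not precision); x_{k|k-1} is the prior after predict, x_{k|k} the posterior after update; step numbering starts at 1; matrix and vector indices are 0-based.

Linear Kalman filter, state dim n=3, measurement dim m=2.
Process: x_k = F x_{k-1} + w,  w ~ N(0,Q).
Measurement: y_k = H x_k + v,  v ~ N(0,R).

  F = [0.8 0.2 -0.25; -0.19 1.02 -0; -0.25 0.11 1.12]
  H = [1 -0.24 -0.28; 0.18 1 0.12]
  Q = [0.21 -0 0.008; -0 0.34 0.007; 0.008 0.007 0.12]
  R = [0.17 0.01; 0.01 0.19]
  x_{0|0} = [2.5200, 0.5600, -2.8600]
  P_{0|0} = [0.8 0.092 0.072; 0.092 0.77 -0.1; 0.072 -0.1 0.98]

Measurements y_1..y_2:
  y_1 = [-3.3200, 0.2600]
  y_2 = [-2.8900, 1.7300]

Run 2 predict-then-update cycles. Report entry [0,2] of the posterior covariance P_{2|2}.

step 1: x^-=[2.8430, 0.0924, -3.7716]  P^-=[0.8247 0.1360 -0.3566; 0.1360 1.1343 -0.0236; -0.3566 -0.0236 1.3386]  S=[1.2962 -0.0462; -0.0462 1.3982]  K=[0.6951 0.1958; -0.0706 0.8244; -0.5587 0.0337]  nu=[-7.1969, 0.1085]  x^+=[-2.1380, 0.6902, 0.2529]  P^+=[0.1575 -0.0002 0.1336; -0.0002 0.1722 -0.1349; 0.1336 -0.1349 0.9307]
step 2: x^-=[-1.6356, 1.1102, 0.8937]  P^-=[0.3358 0.0518 -0.1788; 0.0518 0.5249 -0.1487; -0.1788 -0.1487 1.1913]  S=[0.6847 -0.0126; -0.0126 0.7181]  K=[0.5479 0.1360; -0.0344 0.7184; -0.6973 -0.0650]  nu=[-0.7377, 0.8069]  x^+=[-1.9301, 1.7153, 1.3557]  P^+=[0.1189 -0.0006 0.0875; -0.0006 0.1528 -0.1379; 0.0875 -0.1379 0.8565]

P_post[0,2] = 0.0875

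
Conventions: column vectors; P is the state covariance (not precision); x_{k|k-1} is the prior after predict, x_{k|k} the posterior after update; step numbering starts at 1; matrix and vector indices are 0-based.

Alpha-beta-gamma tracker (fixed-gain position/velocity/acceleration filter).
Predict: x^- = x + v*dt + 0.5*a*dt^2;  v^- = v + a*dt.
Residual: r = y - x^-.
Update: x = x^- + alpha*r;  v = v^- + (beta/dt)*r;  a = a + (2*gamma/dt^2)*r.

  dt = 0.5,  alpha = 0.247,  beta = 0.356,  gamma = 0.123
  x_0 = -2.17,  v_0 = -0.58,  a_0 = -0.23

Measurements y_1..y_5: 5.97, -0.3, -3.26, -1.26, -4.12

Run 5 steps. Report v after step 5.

v_post = -12.2580

step 1: x_pred=-2.4888  r=8.4588  x^+=-0.3994  v^+=5.3276  a^+=8.0934
step 2: x_pred=3.2761  r=-3.5761  x^+=2.3928  v^+=6.8282  a^+=4.5746
step 3: x_pred=6.3787  r=-9.6387  x^+=3.9979  v^+=2.2527  a^+=-4.9099
step 4: x_pred=4.5106  r=-5.7706  x^+=3.0852  v^+=-4.3108  a^+=-10.5881
step 5: x_pred=-0.3937  r=-3.7263  x^+=-1.3141  v^+=-12.2580  a^+=-14.2548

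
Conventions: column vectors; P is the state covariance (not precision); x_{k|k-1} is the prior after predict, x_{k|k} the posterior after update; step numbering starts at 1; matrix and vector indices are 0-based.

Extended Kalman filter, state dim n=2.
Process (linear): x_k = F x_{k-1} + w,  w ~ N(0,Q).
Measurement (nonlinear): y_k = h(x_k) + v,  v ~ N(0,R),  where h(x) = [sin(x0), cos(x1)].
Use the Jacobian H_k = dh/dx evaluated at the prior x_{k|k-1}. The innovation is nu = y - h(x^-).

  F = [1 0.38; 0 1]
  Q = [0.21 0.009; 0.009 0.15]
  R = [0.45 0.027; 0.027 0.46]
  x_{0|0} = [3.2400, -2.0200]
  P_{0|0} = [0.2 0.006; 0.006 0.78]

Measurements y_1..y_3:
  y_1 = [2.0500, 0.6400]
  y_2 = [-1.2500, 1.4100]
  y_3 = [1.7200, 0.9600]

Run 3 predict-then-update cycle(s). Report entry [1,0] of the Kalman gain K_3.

K[1,0] = 0.0970

step 1: x^-=[2.4724, -2.0200]  P^-=[0.5272 0.3114; 0.3114 0.9300]  H_jac=[-0.7843 0.0000; 0.0000 0.9008]  S=[0.7743 -0.1930; -0.1930 1.2146]  K=[-0.4961 0.1521; -0.1494 0.6660]  nu=[1.4296, 1.0742]  x^+=[1.9266, -1.5182]  P^+=[0.2794 0.0628; 0.0628 0.3356]
step 2: x^-=[1.3496, -1.5182]  P^-=[0.5856 0.1993; 0.1993 0.4856]  H_jac=[0.2194 0.0000; 0.0000 0.9986]  S=[0.4782 0.0707; 0.0707 0.9443]  K=[0.2401 0.1928; 0.0157 0.5124]  nu=[-2.2256, 1.3574]  x^+=[1.0770, -0.8577]  P^+=[0.5164 0.0953; 0.0953 0.2364]
step 3: x^-=[0.7510, -0.8577]  P^-=[0.8329 0.1942; 0.1942 0.3864]  H_jac=[0.7310 0.0000; 0.0000 0.7563]  S=[0.8951 0.1343; 0.1343 0.6811]  K=[0.6676 0.0839; 0.0970 0.4100]  nu=[1.0376, 0.3058]  x^+=[1.4695, -0.6316]  P^+=[0.4141 0.0749; 0.0749 0.2528]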